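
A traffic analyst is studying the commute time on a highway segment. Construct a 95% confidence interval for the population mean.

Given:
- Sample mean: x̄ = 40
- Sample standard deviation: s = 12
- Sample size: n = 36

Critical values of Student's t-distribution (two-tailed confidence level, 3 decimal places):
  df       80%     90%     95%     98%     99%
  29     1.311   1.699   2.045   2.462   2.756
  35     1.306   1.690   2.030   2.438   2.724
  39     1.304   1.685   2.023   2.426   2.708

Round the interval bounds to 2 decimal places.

The population standard deviation σ is unknown (only the sample standard deviation s is given), so use a t-interval with df = n - 1 = 36 - 1 = 35.

For 95% confidence with df = 35, t* = 2.030 (from t-table)

Standard error: SE = s/√n = 12/√36 = 2.000000

Margin of error: E = t* × SE = 2.030 × 2.000000 = 4.0600

T-interval: x̄ ± E = 40 ± 4.0600 = (35.9400, 44.0600)

Rounded to 2 decimal places:

(35.94, 44.06)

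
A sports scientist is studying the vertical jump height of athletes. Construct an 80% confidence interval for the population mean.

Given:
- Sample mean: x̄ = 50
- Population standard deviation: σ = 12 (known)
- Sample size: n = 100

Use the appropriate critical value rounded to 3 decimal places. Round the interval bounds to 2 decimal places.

The population standard deviation σ is known, so use a z-interval (standard normal critical value).

For 80% confidence, z* = 1.282 (from standard normal table)

Standard error: SE = σ/√n = 12/√100 = 1.200000

Margin of error: E = z* × SE = 1.282 × 1.200000 = 1.5384

Z-interval: x̄ ± E = 50 ± 1.5384 = (48.4616, 51.5384)

Rounded to 2 decimal places:

(48.46, 51.54)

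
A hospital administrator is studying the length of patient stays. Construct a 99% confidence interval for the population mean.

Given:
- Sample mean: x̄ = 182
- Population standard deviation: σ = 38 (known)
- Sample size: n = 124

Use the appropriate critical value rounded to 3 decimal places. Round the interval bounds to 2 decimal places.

The population standard deviation σ is known, so use a z-interval (standard normal critical value).

For 99% confidence, z* = 2.576 (from standard normal table)

Standard error: SE = σ/√n = 38/√124 = 3.412501

Margin of error: E = z* × SE = 2.576 × 3.412501 = 8.7906

Z-interval: x̄ ± E = 182 ± 8.7906 = (173.2094, 190.7906)

Rounded to 2 decimal places:

(173.21, 190.79)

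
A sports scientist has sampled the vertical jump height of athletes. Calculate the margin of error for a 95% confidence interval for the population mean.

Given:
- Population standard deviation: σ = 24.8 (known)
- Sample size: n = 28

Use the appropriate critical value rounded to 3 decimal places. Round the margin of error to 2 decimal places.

The population standard deviation σ is known, so use the z-interval margin of error formula.

For 95% confidence, z* = 1.96 (from standard normal table)

Margin of error formula for z-interval: E = z* × σ/√n

E = 1.96 × 24.8/√28
  = 1.96 × 4.686759
  = 9.1860

Rounded to 2 decimal places:

9.19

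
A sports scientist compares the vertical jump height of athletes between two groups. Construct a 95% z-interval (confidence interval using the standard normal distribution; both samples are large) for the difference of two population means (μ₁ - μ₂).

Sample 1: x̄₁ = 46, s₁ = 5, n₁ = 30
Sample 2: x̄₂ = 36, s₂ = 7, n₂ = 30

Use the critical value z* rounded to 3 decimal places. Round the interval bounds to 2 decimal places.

Both samples are large (n₁ = 30 ≥ 30, n₂ = 30 ≥ 30), so a z-interval for the difference of means applies.

Point estimate: x̄₁ - x̄₂ = 46 - 36 = 10

Standard error: SE = √(s₁²/n₁ + s₂²/n₂)
= √(5²/30 + 7²/30)
= √(0.833333 + 1.633333)
= 1.570563

For 95% confidence, z* = 1.96 (from standard normal table)
Margin of error: E = z* × SE = 1.96 × 1.570563 = 3.0783

Z-interval: (x̄₁ - x̄₂) ± E = 10 ± 3.0783 = (6.9217, 13.0783)

Rounded to 2 decimal places:

(6.92, 13.08)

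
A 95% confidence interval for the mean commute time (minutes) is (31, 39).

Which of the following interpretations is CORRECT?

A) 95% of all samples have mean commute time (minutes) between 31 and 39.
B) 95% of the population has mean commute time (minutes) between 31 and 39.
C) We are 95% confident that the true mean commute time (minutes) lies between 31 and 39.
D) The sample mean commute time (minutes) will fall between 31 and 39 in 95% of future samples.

A confidence interval represents our confidence in the procedure, not a probability statement about the parameter.

Key concept: If we repeated this sampling process many times and computed a 95% CI each time, about 95% of those intervals would contain the true population parameter.

For this specific interval (31, 39):
- Midpoint (point estimate): 35
- Margin of error: 4

The correct interpretation is the one stating confidence that the true parameter lies in the interval — option C.

C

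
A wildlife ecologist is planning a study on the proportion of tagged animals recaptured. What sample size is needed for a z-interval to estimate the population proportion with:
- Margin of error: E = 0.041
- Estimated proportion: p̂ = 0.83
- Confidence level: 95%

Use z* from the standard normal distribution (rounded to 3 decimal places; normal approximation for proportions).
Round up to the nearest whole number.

Using z* for proportion z-interval (normal approximation).

For 95% confidence, z* = 1.96 (from standard normal table)

Sample size formula for proportion z-interval: n = z*²p̂(1-p̂)/E²

n = 1.96² × 0.83 × 0.17 / 0.041²
  = 3.8416 × 0.1411 / 0.001681
  = 322.4567

Round up to the nearest whole number: n = 323

323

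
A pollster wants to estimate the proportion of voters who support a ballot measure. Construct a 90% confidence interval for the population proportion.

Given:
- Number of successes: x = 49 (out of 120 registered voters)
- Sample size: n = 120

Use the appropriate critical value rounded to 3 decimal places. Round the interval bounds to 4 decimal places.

Sample proportion: p̂ = 49/120 = 0.408333

Check conditions for normal approximation:
  np̂ = 49 ≥ 10 ✓
  n(1-p̂) = 71 ≥ 10 ✓

The sample is large enough, so use a z-interval (normal approximation) for the proportion.

For 90% confidence, z* = 1.645 (from standard normal table)

Standard error: SE = √(p̂(1-p̂)/n) = √(0.408333×0.591667/120) = 0.04486993

Margin of error: E = z* × SE = 1.645 × 0.04486993 = 0.073811

Z-interval: p̂ ± E = 0.408333 ± 0.073811 = (0.334522, 0.482144)

Rounded to 4 decimal places:

(0.3345, 0.4821)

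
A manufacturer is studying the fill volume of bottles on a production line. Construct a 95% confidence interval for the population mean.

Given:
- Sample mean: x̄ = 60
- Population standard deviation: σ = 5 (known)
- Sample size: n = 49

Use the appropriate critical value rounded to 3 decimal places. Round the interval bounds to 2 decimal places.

The population standard deviation σ is known, so use a z-interval (standard normal critical value).

For 95% confidence, z* = 1.96 (from standard normal table)

Standard error: SE = σ/√n = 5/√49 = 0.714286

Margin of error: E = z* × SE = 1.96 × 0.714286 = 1.4000

Z-interval: x̄ ± E = 60 ± 1.4000 = (58.6000, 61.4000)

Rounded to 2 decimal places:

(58.60, 61.40)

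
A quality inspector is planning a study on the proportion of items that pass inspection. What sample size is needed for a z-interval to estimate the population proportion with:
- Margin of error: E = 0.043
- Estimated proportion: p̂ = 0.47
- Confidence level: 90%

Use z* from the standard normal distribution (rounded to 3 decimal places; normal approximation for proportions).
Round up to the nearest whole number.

Using z* for proportion z-interval (normal approximation).

For 90% confidence, z* = 1.645 (from standard normal table)

Sample size formula for proportion z-interval: n = z*²p̂(1-p̂)/E²

n = 1.645² × 0.47 × 0.53 / 0.043²
  = 2.706025 × 0.2491 / 0.001849
  = 364.5597

Round up to the nearest whole number: n = 365

365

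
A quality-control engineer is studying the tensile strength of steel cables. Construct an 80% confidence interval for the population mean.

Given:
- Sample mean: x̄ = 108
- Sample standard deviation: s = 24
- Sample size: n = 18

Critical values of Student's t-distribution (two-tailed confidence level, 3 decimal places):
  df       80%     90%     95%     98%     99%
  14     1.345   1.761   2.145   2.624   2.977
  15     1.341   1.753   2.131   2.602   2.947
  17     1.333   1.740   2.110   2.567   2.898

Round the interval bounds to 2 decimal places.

The population standard deviation σ is unknown (only the sample standard deviation s is given), so use a t-interval with df = n - 1 = 18 - 1 = 17.

For 80% confidence with df = 17, t* = 1.333 (from t-table)

Standard error: SE = s/√n = 24/√18 = 5.656854

Margin of error: E = t* × SE = 1.333 × 5.656854 = 7.5406

T-interval: x̄ ± E = 108 ± 7.5406 = (100.4594, 115.5406)

Rounded to 2 decimal places:

(100.46, 115.54)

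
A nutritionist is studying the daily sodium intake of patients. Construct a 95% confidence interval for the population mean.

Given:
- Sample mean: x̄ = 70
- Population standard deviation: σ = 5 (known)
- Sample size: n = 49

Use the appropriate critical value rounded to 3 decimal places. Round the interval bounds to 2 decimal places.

The population standard deviation σ is known, so use a z-interval (standard normal critical value).

For 95% confidence, z* = 1.96 (from standard normal table)

Standard error: SE = σ/√n = 5/√49 = 0.714286

Margin of error: E = z* × SE = 1.96 × 0.714286 = 1.4000

Z-interval: x̄ ± E = 70 ± 1.4000 = (68.6000, 71.4000)

Rounded to 2 decimal places:

(68.60, 71.40)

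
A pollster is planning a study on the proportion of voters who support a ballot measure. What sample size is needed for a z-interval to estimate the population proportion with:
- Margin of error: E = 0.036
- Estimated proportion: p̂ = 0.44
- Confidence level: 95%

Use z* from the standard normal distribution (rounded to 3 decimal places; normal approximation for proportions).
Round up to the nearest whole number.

Using z* for proportion z-interval (normal approximation).

For 95% confidence, z* = 1.96 (from standard normal table)

Sample size formula for proportion z-interval: n = z*²p̂(1-p̂)/E²

n = 1.96² × 0.44 × 0.56 / 0.036²
  = 3.8416 × 0.2464 / 0.001296
  = 730.3783

Round up to the nearest whole number: n = 731

731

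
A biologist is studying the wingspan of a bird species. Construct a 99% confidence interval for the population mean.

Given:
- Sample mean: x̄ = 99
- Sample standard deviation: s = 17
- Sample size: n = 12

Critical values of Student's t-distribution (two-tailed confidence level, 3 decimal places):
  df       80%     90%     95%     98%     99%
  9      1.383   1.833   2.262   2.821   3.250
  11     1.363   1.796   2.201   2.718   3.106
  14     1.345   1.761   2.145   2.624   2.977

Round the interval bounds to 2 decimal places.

The population standard deviation σ is unknown (only the sample standard deviation s is given), so use a t-interval with df = n - 1 = 12 - 1 = 11.

For 99% confidence with df = 11, t* = 3.106 (from t-table)

Standard error: SE = s/√n = 17/√12 = 4.907477

Margin of error: E = t* × SE = 3.106 × 4.907477 = 15.2426

T-interval: x̄ ± E = 99 ± 15.2426 = (83.7574, 114.2426)

Rounded to 2 decimal places:

(83.76, 114.24)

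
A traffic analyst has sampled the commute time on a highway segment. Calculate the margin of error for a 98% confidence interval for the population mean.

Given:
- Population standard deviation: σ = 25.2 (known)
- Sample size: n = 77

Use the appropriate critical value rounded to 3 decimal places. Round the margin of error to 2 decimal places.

The population standard deviation σ is known, so use the z-interval margin of error formula.

For 98% confidence, z* = 2.326 (from standard normal table)

Margin of error formula for z-interval: E = z* × σ/√n

E = 2.326 × 25.2/√77
  = 2.326 × 2.871807
  = 6.6798

Rounded to 2 decimal places:

6.68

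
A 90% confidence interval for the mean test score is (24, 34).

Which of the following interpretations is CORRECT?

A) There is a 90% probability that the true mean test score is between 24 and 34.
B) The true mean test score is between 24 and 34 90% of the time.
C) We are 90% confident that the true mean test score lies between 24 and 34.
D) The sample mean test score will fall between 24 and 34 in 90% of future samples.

A confidence interval represents our confidence in the procedure, not a probability statement about the parameter.

Key concept: If we repeated this sampling process many times and computed a 90% CI each time, about 90% of those intervals would contain the true population parameter.

For this specific interval (24, 34):
- Midpoint (point estimate): 29
- Margin of error: 5

The correct interpretation is the one stating confidence that the true parameter lies in the interval — option C.

C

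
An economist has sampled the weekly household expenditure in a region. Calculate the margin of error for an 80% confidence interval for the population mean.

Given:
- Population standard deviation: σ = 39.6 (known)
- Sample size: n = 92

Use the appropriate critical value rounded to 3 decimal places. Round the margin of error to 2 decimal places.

The population standard deviation σ is known, so use the z-interval margin of error formula.

For 80% confidence, z* = 1.282 (from standard normal table)

Margin of error formula for z-interval: E = z* × σ/√n

E = 1.282 × 39.6/√92
  = 1.282 × 4.128585
  = 5.2928

Rounded to 2 decimal places:

5.29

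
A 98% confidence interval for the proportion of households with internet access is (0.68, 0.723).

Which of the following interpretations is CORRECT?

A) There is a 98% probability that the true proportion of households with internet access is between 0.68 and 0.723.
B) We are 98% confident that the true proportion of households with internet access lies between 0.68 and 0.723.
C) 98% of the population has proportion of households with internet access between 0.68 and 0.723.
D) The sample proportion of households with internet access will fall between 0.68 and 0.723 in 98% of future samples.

A confidence interval represents our confidence in the procedure, not a probability statement about the parameter.

Key concept: If we repeated this sampling process many times and computed a 98% CI each time, about 98% of those intervals would contain the true population parameter.

For this specific interval (0.68, 0.723):
- Midpoint (point estimate): 0.7015
- Margin of error: 0.0215

The correct interpretation is the one stating confidence that the true parameter lies in the interval — option B.

B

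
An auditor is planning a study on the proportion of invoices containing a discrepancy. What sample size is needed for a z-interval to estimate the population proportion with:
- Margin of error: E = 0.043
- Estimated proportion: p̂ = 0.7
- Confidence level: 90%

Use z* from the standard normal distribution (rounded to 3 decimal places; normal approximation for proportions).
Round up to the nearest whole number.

Using z* for proportion z-interval (normal approximation).

For 90% confidence, z* = 1.645 (from standard normal table)

Sample size formula for proportion z-interval: n = z*²p̂(1-p̂)/E²

n = 1.645² × 0.7 × 0.3 / 0.043²
  = 2.706025 × 0.21 / 0.001849
  = 307.3365

Round up to the nearest whole number: n = 308

308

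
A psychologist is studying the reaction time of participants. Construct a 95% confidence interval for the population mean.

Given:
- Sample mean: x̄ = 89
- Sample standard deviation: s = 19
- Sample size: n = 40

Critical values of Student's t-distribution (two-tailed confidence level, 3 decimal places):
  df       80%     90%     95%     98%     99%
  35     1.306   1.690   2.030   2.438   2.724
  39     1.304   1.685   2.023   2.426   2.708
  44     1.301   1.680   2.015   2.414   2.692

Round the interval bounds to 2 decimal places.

The population standard deviation σ is unknown (only the sample standard deviation s is given), so use a t-interval with df = n - 1 = 40 - 1 = 39.

For 95% confidence with df = 39, t* = 2.023 (from t-table)

Standard error: SE = s/√n = 19/√40 = 3.004164

Margin of error: E = t* × SE = 2.023 × 3.004164 = 6.0774

T-interval: x̄ ± E = 89 ± 6.0774 = (82.9226, 95.0774)

Rounded to 2 decimal places:

(82.92, 95.08)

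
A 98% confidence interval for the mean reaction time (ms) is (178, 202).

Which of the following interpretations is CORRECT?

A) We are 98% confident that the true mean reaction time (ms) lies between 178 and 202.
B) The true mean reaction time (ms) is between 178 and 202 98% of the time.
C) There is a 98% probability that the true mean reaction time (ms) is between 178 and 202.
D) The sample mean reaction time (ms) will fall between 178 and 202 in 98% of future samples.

A confidence interval represents our confidence in the procedure, not a probability statement about the parameter.

Key concept: If we repeated this sampling process many times and computed a 98% CI each time, about 98% of those intervals would contain the true population parameter.

For this specific interval (178, 202):
- Midpoint (point estimate): 190
- Margin of error: 12

The correct interpretation is the one stating confidence that the true parameter lies in the interval — option A.

A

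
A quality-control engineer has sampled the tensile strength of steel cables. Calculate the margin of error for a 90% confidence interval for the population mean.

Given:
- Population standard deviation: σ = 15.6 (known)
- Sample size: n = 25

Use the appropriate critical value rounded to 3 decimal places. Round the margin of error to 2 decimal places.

The population standard deviation σ is known, so use the z-interval margin of error formula.

For 90% confidence, z* = 1.645 (from standard normal table)

Margin of error formula for z-interval: E = z* × σ/√n

E = 1.645 × 15.6/√25
  = 1.645 × 3.120000
  = 5.1324

Rounded to 2 decimal places:

5.13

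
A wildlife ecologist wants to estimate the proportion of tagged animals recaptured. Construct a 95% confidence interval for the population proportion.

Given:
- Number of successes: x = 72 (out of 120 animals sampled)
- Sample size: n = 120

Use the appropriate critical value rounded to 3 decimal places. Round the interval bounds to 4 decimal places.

Sample proportion: p̂ = 72/120 = 0.600000

Check conditions for normal approximation:
  np̂ = 72 ≥ 10 ✓
  n(1-p̂) = 48 ≥ 10 ✓

The sample is large enough, so use a z-interval (normal approximation) for the proportion.

For 95% confidence, z* = 1.96 (from standard normal table)

Standard error: SE = √(p̂(1-p̂)/n) = √(0.600000×0.400000/120) = 0.04472136

Margin of error: E = z* × SE = 1.96 × 0.04472136 = 0.087654

Z-interval: p̂ ± E = 0.600000 ± 0.087654 = (0.512346, 0.687654)

Rounded to 4 decimal places:

(0.5123, 0.6877)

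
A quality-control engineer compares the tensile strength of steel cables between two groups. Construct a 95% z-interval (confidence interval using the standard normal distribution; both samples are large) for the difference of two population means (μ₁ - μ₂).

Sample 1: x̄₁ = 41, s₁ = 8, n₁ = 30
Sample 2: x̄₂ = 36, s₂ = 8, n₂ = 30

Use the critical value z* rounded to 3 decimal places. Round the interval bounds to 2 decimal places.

Both samples are large (n₁ = 30 ≥ 30, n₂ = 30 ≥ 30), so a z-interval for the difference of means applies.

Point estimate: x̄₁ - x̄₂ = 41 - 36 = 5

Standard error: SE = √(s₁²/n₁ + s₂²/n₂)
= √(8²/30 + 8²/30)
= √(2.133333 + 2.133333)
= 2.065591

For 95% confidence, z* = 1.96 (from standard normal table)
Margin of error: E = z* × SE = 1.96 × 2.065591 = 4.0486

Z-interval: (x̄₁ - x̄₂) ± E = 5 ± 4.0486 = (0.9514, 9.0486)

Rounded to 2 decimal places:

(0.95, 9.05)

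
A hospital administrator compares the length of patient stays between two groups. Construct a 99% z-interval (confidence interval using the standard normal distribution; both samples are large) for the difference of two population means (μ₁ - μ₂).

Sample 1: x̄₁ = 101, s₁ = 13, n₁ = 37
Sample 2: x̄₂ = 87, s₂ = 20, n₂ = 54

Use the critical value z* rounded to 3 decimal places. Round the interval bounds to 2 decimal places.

Both samples are large (n₁ = 37 ≥ 30, n₂ = 54 ≥ 30), so a z-interval for the difference of means applies.

Point estimate: x̄₁ - x̄₂ = 101 - 87 = 14

Standard error: SE = √(s₁²/n₁ + s₂²/n₂)
= √(13²/37 + 20²/54)
= √(4.567568 + 7.407407)
= 3.460488

For 99% confidence, z* = 2.576 (from standard normal table)
Margin of error: E = z* × SE = 2.576 × 3.460488 = 8.9142

Z-interval: (x̄₁ - x̄₂) ± E = 14 ± 8.9142 = (5.0858, 22.9142)

Rounded to 2 decimal places:

(5.09, 22.91)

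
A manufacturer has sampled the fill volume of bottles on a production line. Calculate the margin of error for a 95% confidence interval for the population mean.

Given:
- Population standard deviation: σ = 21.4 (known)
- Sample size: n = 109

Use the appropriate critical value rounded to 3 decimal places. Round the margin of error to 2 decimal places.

The population standard deviation σ is known, so use the z-interval margin of error formula.

For 95% confidence, z* = 1.96 (from standard normal table)

Margin of error formula for z-interval: E = z* × σ/√n

E = 1.96 × 21.4/√109
  = 1.96 × 2.049748
  = 4.0175

Rounded to 2 decimal places:

4.02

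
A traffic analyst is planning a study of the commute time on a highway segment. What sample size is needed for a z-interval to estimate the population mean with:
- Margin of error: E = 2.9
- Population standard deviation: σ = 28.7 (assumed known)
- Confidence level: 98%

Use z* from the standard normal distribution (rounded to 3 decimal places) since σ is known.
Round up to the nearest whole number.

Using z* since population σ is known (z-interval formula).

For 98% confidence, z* = 2.326 (from standard normal table)

Sample size formula for z-interval: n = (z*σ/E)²

n = (2.326 × 28.7 / 2.9)²
  = (23.019379)²
  = 529.8918

Round up to the nearest whole number: n = 530

530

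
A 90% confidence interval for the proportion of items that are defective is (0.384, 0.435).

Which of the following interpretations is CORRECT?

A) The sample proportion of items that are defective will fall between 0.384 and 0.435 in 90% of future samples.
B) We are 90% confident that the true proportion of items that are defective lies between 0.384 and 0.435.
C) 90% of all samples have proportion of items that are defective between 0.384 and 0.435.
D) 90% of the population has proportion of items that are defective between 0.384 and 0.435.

A confidence interval represents our confidence in the procedure, not a probability statement about the parameter.

Key concept: If we repeated this sampling process many times and computed a 90% CI each time, about 90% of those intervals would contain the true population parameter.

For this specific interval (0.384, 0.435):
- Midpoint (point estimate): 0.4095
- Margin of error: 0.0255

The correct interpretation is the one stating confidence that the true parameter lies in the interval — option B.

B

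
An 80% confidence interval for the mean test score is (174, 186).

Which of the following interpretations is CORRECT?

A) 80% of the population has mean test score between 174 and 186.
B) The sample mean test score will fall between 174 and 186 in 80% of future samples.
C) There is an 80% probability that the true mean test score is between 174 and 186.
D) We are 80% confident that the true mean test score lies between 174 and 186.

A confidence interval represents our confidence in the procedure, not a probability statement about the parameter.

Key concept: If we repeated this sampling process many times and computed an 80% CI each time, about 80% of those intervals would contain the true population parameter.

For this specific interval (174, 186):
- Midpoint (point estimate): 180
- Margin of error: 6

The correct interpretation is the one stating confidence that the true parameter lies in the interval — option D.

D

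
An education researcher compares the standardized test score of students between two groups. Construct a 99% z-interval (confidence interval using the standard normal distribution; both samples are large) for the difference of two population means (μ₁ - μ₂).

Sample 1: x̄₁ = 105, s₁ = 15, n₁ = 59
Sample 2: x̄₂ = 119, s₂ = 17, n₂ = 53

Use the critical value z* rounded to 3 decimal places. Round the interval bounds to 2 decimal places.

Both samples are large (n₁ = 59 ≥ 30, n₂ = 53 ≥ 30), so a z-interval for the difference of means applies.

Point estimate: x̄₁ - x̄₂ = 105 - 119 = -14

Standard error: SE = √(s₁²/n₁ + s₂²/n₂)
= √(15²/59 + 17²/53)
= √(3.813559 + 5.452830)
= 3.044074

For 99% confidence, z* = 2.576 (from standard normal table)
Margin of error: E = z* × SE = 2.576 × 3.044074 = 7.8415

Z-interval: (x̄₁ - x̄₂) ± E = -14 ± 7.8415 = (-21.8415, -6.1585)

Rounded to 2 decimal places:

(-21.84, -6.16)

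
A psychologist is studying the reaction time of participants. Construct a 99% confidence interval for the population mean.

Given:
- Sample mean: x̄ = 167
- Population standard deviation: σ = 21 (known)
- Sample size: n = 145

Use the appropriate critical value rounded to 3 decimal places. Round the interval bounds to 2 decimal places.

The population standard deviation σ is known, so use a z-interval (standard normal critical value).

For 99% confidence, z* = 2.576 (from standard normal table)

Standard error: SE = σ/√n = 21/√145 = 1.743955

Margin of error: E = z* × SE = 2.576 × 1.743955 = 4.4924

Z-interval: x̄ ± E = 167 ± 4.4924 = (162.5076, 171.4924)

Rounded to 2 decimal places:

(162.51, 171.49)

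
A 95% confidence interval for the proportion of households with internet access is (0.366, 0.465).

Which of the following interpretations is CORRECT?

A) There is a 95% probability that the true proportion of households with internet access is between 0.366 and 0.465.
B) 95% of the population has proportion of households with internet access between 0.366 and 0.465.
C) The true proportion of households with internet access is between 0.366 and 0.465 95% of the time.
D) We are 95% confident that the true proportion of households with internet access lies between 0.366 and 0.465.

A confidence interval represents our confidence in the procedure, not a probability statement about the parameter.

Key concept: If we repeated this sampling process many times and computed a 95% CI each time, about 95% of those intervals would contain the true population parameter.

For this specific interval (0.366, 0.465):
- Midpoint (point estimate): 0.4155
- Margin of error: 0.0495

The correct interpretation is the one stating confidence that the true parameter lies in the interval — option D.

D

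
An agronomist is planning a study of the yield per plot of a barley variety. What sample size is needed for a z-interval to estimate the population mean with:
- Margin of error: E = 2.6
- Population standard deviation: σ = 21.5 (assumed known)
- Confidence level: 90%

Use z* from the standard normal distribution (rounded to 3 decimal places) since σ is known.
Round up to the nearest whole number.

Using z* since population σ is known (z-interval formula).

For 90% confidence, z* = 1.645 (from standard normal table)

Sample size formula for z-interval: n = (z*σ/E)²

n = (1.645 × 21.5 / 2.6)²
  = (13.602885)²
  = 185.0385

Round up to the nearest whole number: n = 186

186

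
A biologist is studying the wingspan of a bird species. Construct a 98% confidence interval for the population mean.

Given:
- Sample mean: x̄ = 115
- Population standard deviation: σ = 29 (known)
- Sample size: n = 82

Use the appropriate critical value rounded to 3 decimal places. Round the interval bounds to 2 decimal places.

The population standard deviation σ is known, so use a z-interval (standard normal critical value).

For 98% confidence, z* = 2.326 (from standard normal table)

Standard error: SE = σ/√n = 29/√82 = 3.202514

Margin of error: E = z* × SE = 2.326 × 3.202514 = 7.4490

Z-interval: x̄ ± E = 115 ± 7.4490 = (107.5510, 122.4490)

Rounded to 2 decimal places:

(107.55, 122.45)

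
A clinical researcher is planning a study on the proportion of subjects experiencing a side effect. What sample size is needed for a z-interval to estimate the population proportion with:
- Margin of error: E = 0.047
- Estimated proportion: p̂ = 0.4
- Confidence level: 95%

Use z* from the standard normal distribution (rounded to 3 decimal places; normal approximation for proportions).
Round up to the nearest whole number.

Using z* for proportion z-interval (normal approximation).

For 95% confidence, z* = 1.96 (from standard normal table)

Sample size formula for proportion z-interval: n = z*²p̂(1-p̂)/E²

n = 1.96² × 0.4 × 0.6 / 0.047²
  = 3.8416 × 0.24 / 0.002209
  = 417.3762

Round up to the nearest whole number: n = 418

418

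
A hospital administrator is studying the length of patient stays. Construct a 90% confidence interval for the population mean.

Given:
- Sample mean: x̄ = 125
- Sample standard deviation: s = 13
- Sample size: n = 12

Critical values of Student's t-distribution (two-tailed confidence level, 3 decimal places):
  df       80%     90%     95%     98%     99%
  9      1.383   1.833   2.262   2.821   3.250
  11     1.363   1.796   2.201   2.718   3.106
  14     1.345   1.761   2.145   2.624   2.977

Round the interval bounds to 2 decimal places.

The population standard deviation σ is unknown (only the sample standard deviation s is given), so use a t-interval with df = n - 1 = 12 - 1 = 11.

For 90% confidence with df = 11, t* = 1.796 (from t-table)

Standard error: SE = s/√n = 13/√12 = 3.752777

Margin of error: E = t* × SE = 1.796 × 3.752777 = 6.7400

T-interval: x̄ ± E = 125 ± 6.7400 = (118.2600, 131.7400)

Rounded to 2 decimal places:

(118.26, 131.74)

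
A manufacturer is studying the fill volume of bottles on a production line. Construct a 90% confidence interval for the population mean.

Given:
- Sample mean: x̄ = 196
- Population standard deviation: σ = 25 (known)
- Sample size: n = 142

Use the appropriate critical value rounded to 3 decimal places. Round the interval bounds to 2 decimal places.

The population standard deviation σ is known, so use a z-interval (standard normal critical value).

For 90% confidence, z* = 1.645 (from standard normal table)

Standard error: SE = σ/√n = 25/√142 = 2.097953

Margin of error: E = z* × SE = 1.645 × 2.097953 = 3.4511

Z-interval: x̄ ± E = 196 ± 3.4511 = (192.5489, 199.4511)

Rounded to 2 decimal places:

(192.55, 199.45)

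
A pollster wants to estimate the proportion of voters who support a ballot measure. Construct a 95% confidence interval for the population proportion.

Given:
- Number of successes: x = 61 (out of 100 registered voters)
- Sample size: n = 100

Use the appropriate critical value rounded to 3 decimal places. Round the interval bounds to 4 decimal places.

Sample proportion: p̂ = 61/100 = 0.610000

Check conditions for normal approximation:
  np̂ = 61 ≥ 10 ✓
  n(1-p̂) = 39 ≥ 10 ✓

The sample is large enough, so use a z-interval (normal approximation) for the proportion.

For 95% confidence, z* = 1.96 (from standard normal table)

Standard error: SE = √(p̂(1-p̂)/n) = √(0.610000×0.390000/100) = 0.04877499

Margin of error: E = z* × SE = 1.96 × 0.04877499 = 0.095599

Z-interval: p̂ ± E = 0.610000 ± 0.095599 = (0.514401, 0.705599)

Rounded to 4 decimal places:

(0.5144, 0.7056)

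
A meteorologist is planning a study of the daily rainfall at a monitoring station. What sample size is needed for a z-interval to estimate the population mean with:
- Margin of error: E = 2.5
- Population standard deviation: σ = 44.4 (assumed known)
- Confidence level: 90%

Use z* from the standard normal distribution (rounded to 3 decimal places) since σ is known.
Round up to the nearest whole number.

Using z* since population σ is known (z-interval formula).

For 90% confidence, z* = 1.645 (from standard normal table)

Sample size formula for z-interval: n = (z*σ/E)²

n = (1.645 × 44.4 / 2.5)²
  = (29.215200)²
  = 853.5279

Round up to the nearest whole number: n = 854

854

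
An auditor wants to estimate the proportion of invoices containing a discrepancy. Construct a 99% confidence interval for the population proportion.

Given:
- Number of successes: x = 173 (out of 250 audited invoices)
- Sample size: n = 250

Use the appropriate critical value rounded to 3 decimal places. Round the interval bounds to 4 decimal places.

Sample proportion: p̂ = 173/250 = 0.692000

Check conditions for normal approximation:
  np̂ = 173 ≥ 10 ✓
  n(1-p̂) = 77 ≥ 10 ✓

The sample is large enough, so use a z-interval (normal approximation) for the proportion.

For 99% confidence, z* = 2.576 (from standard normal table)

Standard error: SE = √(p̂(1-p̂)/n) = √(0.692000×0.308000/250) = 0.02919836

Margin of error: E = z* × SE = 2.576 × 0.02919836 = 0.075215

Z-interval: p̂ ± E = 0.692000 ± 0.075215 = (0.616785, 0.767215)

Rounded to 4 decimal places:

(0.6168, 0.7672)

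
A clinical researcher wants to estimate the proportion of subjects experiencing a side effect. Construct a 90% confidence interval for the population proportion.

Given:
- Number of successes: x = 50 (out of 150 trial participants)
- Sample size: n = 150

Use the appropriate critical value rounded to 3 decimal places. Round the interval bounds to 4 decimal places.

Sample proportion: p̂ = 50/150 = 0.333333

Check conditions for normal approximation:
  np̂ = 50 ≥ 10 ✓
  n(1-p̂) = 100 ≥ 10 ✓

The sample is large enough, so use a z-interval (normal approximation) for the proportion.

For 90% confidence, z* = 1.645 (from standard normal table)

Standard error: SE = √(p̂(1-p̂)/n) = √(0.333333×0.666667/150) = 0.03849002

Margin of error: E = z* × SE = 1.645 × 0.03849002 = 0.063316

Z-interval: p̂ ± E = 0.333333 ± 0.063316 = (0.270017, 0.396649)

Rounded to 4 decimal places:

(0.2700, 0.3966)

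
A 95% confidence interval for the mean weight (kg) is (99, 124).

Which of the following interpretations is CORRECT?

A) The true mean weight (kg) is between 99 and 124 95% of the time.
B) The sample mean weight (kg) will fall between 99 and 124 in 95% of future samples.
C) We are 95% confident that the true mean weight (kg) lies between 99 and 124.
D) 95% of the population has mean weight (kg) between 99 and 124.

A confidence interval represents our confidence in the procedure, not a probability statement about the parameter.

Key concept: If we repeated this sampling process many times and computed a 95% CI each time, about 95% of those intervals would contain the true population parameter.

For this specific interval (99, 124):
- Midpoint (point estimate): 111.5
- Margin of error: 12.5

The correct interpretation is the one stating confidence that the true parameter lies in the interval — option C.

C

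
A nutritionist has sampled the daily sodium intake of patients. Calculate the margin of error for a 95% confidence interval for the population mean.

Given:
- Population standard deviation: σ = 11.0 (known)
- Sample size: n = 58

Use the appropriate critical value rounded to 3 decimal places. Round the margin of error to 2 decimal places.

The population standard deviation σ is known, so use the z-interval margin of error formula.

For 95% confidence, z* = 1.96 (from standard normal table)

Margin of error formula for z-interval: E = z* × σ/√n

E = 1.96 × 11.0/√58
  = 1.96 × 1.444371
  = 2.8310

Rounded to 2 decimal places:

2.83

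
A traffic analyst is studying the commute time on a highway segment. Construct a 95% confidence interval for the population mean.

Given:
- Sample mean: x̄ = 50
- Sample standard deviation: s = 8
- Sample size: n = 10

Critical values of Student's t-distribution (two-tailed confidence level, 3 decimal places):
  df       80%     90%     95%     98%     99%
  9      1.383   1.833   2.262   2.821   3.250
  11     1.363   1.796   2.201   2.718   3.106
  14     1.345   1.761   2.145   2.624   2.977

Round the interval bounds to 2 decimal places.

The population standard deviation σ is unknown (only the sample standard deviation s is given), so use a t-interval with df = n - 1 = 10 - 1 = 9.

For 95% confidence with df = 9, t* = 2.262 (from t-table)

Standard error: SE = s/√n = 8/√10 = 2.529822

Margin of error: E = t* × SE = 2.262 × 2.529822 = 5.7225

T-interval: x̄ ± E = 50 ± 5.7225 = (44.2775, 55.7225)

Rounded to 2 decimal places:

(44.28, 55.72)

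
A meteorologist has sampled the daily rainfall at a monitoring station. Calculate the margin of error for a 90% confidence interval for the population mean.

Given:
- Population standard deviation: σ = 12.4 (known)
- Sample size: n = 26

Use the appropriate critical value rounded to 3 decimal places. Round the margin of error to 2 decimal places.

The population standard deviation σ is known, so use the z-interval margin of error formula.

For 90% confidence, z* = 1.645 (from standard normal table)

Margin of error formula for z-interval: E = z* × σ/√n

E = 1.645 × 12.4/√26
  = 1.645 × 2.431840
  = 4.0004

Rounded to 2 decimal places:

4.00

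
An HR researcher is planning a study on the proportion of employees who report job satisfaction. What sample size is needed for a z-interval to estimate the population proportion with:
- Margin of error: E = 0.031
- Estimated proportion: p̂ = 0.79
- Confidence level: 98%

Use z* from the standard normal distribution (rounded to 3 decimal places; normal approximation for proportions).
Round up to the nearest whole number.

Using z* for proportion z-interval (normal approximation).

For 98% confidence, z* = 2.326 (from standard normal table)

Sample size formula for proportion z-interval: n = z*²p̂(1-p̂)/E²

n = 2.326² × 0.79 × 0.21 / 0.031²
  = 5.410276 × 0.1659 / 0.000961
  = 933.9904

Round up to the nearest whole number: n = 934

934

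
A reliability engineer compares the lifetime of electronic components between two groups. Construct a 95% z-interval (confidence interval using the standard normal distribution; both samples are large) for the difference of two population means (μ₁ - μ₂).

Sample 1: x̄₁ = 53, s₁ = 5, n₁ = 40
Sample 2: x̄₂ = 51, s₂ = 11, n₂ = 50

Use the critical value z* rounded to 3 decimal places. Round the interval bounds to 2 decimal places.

Both samples are large (n₁ = 40 ≥ 30, n₂ = 50 ≥ 30), so a z-interval for the difference of means applies.

Point estimate: x̄₁ - x̄₂ = 53 - 51 = 2

Standard error: SE = √(s₁²/n₁ + s₂²/n₂)
= √(5²/40 + 11²/50)
= √(0.625000 + 2.420000)
= 1.744993

For 95% confidence, z* = 1.96 (from standard normal table)
Margin of error: E = z* × SE = 1.96 × 1.744993 = 3.4202

Z-interval: (x̄₁ - x̄₂) ± E = 2 ± 3.4202 = (-1.4202, 5.4202)

Rounded to 2 decimal places:

(-1.42, 5.42)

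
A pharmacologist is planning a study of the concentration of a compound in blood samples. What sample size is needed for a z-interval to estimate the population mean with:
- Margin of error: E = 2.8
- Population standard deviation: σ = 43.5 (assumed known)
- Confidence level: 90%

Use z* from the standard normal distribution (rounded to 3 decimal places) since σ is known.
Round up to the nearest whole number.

Using z* since population σ is known (z-interval formula).

For 90% confidence, z* = 1.645 (from standard normal table)

Sample size formula for z-interval: n = (z*σ/E)²

n = (1.645 × 43.5 / 2.8)²
  = (25.556250)²
  = 653.1219

Round up to the nearest whole number: n = 654

654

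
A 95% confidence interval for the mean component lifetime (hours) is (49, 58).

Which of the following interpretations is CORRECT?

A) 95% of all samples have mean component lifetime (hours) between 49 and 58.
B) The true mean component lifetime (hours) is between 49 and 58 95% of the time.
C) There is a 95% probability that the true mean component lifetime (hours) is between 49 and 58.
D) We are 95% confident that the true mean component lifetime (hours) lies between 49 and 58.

A confidence interval represents our confidence in the procedure, not a probability statement about the parameter.

Key concept: If we repeated this sampling process many times and computed a 95% CI each time, about 95% of those intervals would contain the true population parameter.

For this specific interval (49, 58):
- Midpoint (point estimate): 53.5
- Margin of error: 4.5

The correct interpretation is the one stating confidence that the true parameter lies in the interval — option D.

D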